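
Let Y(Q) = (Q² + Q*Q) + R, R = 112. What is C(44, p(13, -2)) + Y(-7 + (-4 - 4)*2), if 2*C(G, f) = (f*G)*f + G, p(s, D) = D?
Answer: 1280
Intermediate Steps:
C(G, f) = G/2 + G*f²/2 (C(G, f) = ((f*G)*f + G)/2 = ((G*f)*f + G)/2 = (G*f² + G)/2 = (G + G*f²)/2 = G/2 + G*f²/2)
Y(Q) = 112 + 2*Q² (Y(Q) = (Q² + Q*Q) + 112 = (Q² + Q²) + 112 = 2*Q² + 112 = 112 + 2*Q²)
C(44, p(13, -2)) + Y(-7 + (-4 - 4)*2) = (½)*44*(1 + (-2)²) + (112 + 2*(-7 + (-4 - 4)*2)²) = (½)*44*(1 + 4) + (112 + 2*(-7 - 8*2)²) = (½)*44*5 + (112 + 2*(-7 - 16)²) = 110 + (112 + 2*(-23)²) = 110 + (112 + 2*529) = 110 + (112 + 1058) = 110 + 1170 = 1280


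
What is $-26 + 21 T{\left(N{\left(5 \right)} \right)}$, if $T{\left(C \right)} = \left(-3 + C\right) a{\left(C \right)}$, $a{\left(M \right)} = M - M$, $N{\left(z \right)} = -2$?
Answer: $-26$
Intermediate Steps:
$a{\left(M \right)} = 0$
$T{\left(C \right)} = 0$ ($T{\left(C \right)} = \left(-3 + C\right) 0 = 0$)
$-26 + 21 T{\left(N{\left(5 \right)} \right)} = -26 + 21 \cdot 0 = -26 + 0 = -26$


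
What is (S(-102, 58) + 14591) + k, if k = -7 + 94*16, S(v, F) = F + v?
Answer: 16044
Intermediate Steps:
k = 1497 (k = -7 + 1504 = 1497)
(S(-102, 58) + 14591) + k = ((58 - 102) + 14591) + 1497 = (-44 + 14591) + 1497 = 14547 + 1497 = 16044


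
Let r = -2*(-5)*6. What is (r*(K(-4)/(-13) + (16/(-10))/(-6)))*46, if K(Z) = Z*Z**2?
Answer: 186208/13 ≈ 14324.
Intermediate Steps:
K(Z) = Z**3
r = 60 (r = 10*6 = 60)
(r*(K(-4)/(-13) + (16/(-10))/(-6)))*46 = (60*((-4)**3/(-13) + (16/(-10))/(-6)))*46 = (60*(-64*(-1/13) + (16*(-1/10))*(-1/6)))*46 = (60*(64/13 - 8/5*(-1/6)))*46 = (60*(64/13 + 4/15))*46 = (60*(1012/195))*46 = (4048/13)*46 = 186208/13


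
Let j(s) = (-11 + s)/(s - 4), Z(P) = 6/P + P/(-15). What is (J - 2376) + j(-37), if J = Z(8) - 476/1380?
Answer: -44791699/18860 ≈ -2375.0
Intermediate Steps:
Z(P) = 6/P - P/15 (Z(P) = 6/P + P*(-1/15) = 6/P - P/15)
j(s) = (-11 + s)/(-4 + s)
J = -59/460 (J = (6/8 - 1/15*8) - 476/1380 = (6*(1/8) - 8/15) - 476*1/1380 = (3/4 - 8/15) - 119/345 = 13/60 - 119/345 = -59/460 ≈ -0.12826)
(J - 2376) + j(-37) = (-59/460 - 2376) + (-11 - 37)/(-4 - 37) = -1093019/460 - 48/(-41) = -1093019/460 - 1/41*(-48) = -1093019/460 + 48/41 = -44791699/18860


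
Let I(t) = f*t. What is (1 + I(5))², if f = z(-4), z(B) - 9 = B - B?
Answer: 2116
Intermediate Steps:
z(B) = 9 (z(B) = 9 + (B - B) = 9 + 0 = 9)
f = 9
I(t) = 9*t
(1 + I(5))² = (1 + 9*5)² = (1 + 45)² = 46² = 2116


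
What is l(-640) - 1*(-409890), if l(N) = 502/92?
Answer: 18855191/46 ≈ 4.0990e+5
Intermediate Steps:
l(N) = 251/46 (l(N) = 502*(1/92) = 251/46)
l(-640) - 1*(-409890) = 251/46 - 1*(-409890) = 251/46 + 409890 = 18855191/46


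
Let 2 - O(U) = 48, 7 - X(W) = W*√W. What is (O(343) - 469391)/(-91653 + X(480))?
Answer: 21511011651/4144198658 - 225329760*√30/2072099329 ≈ 4.5950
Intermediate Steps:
X(W) = 7 - W^(3/2) (X(W) = 7 - W*√W = 7 - W^(3/2))
O(U) = -46 (O(U) = 2 - 1*48 = 2 - 48 = -46)
(O(343) - 469391)/(-91653 + X(480)) = (-46 - 469391)/(-91653 + (7 - 480^(3/2))) = -469437/(-91653 + (7 - 1920*√30)) = -469437/(-91646 - 1920*√30)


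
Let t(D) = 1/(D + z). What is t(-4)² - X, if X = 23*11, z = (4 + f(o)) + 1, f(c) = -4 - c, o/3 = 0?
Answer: -2276/9 ≈ -252.89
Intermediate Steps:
o = 0 (o = 3*0 = 0)
z = 1 (z = (4 + (-4 - 1*0)) + 1 = (4 + (-4 + 0)) + 1 = (4 - 4) + 1 = 0 + 1 = 1)
X = 253
t(D) = 1/(1 + D) (t(D) = 1/(D + 1) = 1/(1 + D))
t(-4)² - X = (1/(1 - 4))² - 1*253 = (1/(-3))² - 253 = (-⅓)² - 253 = ⅑ - 253 = -2276/9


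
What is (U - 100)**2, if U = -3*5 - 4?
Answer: 14161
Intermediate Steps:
U = -19 (U = -15 - 4 = -19)
(U - 100)**2 = (-19 - 100)**2 = (-119)**2 = 14161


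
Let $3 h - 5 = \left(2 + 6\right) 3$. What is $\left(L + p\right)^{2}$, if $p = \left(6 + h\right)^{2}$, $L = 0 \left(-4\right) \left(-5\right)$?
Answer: $\frac{4879681}{81} \approx 60243.0$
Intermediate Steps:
$h = \frac{29}{3}$ ($h = \frac{5}{3} + \frac{\left(2 + 6\right) 3}{3} = \frac{5}{3} + \frac{8 \cdot 3}{3} = \frac{5}{3} + \frac{1}{3} \cdot 24 = \frac{5}{3} + 8 = \frac{29}{3} \approx 9.6667$)
$L = 0$ ($L = 0 \left(-5\right) = 0$)
$p = \frac{2209}{9}$ ($p = \left(6 + \frac{29}{3}\right)^{2} = \left(\frac{47}{3}\right)^{2} = \frac{2209}{9} \approx 245.44$)
$\left(L + p\right)^{2} = \left(0 + \frac{2209}{9}\right)^{2} = \left(\frac{2209}{9}\right)^{2} = \frac{4879681}{81}$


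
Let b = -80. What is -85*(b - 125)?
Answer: 17425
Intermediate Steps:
-85*(b - 125) = -85*(-80 - 125) = -85*(-205) = 17425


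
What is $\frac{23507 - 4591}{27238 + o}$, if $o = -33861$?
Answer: $- \frac{18916}{6623} \approx -2.8561$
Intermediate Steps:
$\frac{23507 - 4591}{27238 + o} = \frac{23507 - 4591}{27238 - 33861} = \frac{18916}{-6623} = 18916 \left(- \frac{1}{6623}\right) = - \frac{18916}{6623}$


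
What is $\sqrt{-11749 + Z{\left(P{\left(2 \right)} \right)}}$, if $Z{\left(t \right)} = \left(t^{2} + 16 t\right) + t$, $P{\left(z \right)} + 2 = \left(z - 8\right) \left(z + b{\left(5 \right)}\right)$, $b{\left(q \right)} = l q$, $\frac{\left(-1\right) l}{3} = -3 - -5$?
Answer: $\sqrt{18629} \approx 136.49$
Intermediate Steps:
$l = -6$ ($l = - 3 \left(-3 - -5\right) = - 3 \left(-3 + 5\right) = \left(-3\right) 2 = -6$)
$b{\left(q \right)} = - 6 q$
$P{\left(z \right)} = -2 + \left(-30 + z\right) \left(-8 + z\right)$ ($P{\left(z \right)} = -2 + \left(z - 8\right) \left(z - 30\right) = -2 + \left(-8 + z\right) \left(z - 30\right) = -2 + \left(-8 + z\right) \left(-30 + z\right) = -2 + \left(-30 + z\right) \left(-8 + z\right)$)
$Z{\left(t \right)} = t^{2} + 17 t$
$\sqrt{-11749 + Z{\left(P{\left(2 \right)} \right)}} = \sqrt{-11749 + \left(238 + 2^{2} - 76\right) \left(17 + \left(238 + 2^{2} - 76\right)\right)} = \sqrt{-11749 + \left(238 + 4 - 76\right) \left(17 + \left(238 + 4 - 76\right)\right)} = \sqrt{-11749 + 166 \left(17 + 166\right)} = \sqrt{-11749 + 166 \cdot 183} = \sqrt{-11749 + 30378} = \sqrt{18629}$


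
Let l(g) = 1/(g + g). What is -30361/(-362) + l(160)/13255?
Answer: 64389608981/767729600 ≈ 83.870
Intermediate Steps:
l(g) = 1/(2*g)
-30361/(-362) + l(160)/13255 = -30361/(-362) + ((½)/160)/13255 = -30361*(-1/362) + ((½)*(1/160))*(1/13255) = 30361/362 + (1/320)*(1/13255) = 30361/362 + 1/4241600 = 64389608981/767729600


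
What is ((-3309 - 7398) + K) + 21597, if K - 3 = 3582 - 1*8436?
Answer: 6039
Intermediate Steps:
K = -4851 (K = 3 + (3582 - 1*8436) = 3 + (3582 - 8436) = 3 - 4854 = -4851)
((-3309 - 7398) + K) + 21597 = ((-3309 - 7398) - 4851) + 21597 = (-10707 - 4851) + 21597 = -15558 + 21597 = 6039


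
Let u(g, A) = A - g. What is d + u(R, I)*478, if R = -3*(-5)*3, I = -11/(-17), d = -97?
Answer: -362061/17 ≈ -21298.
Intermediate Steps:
I = 11/17 (I = -11*(-1/17) = 11/17 ≈ 0.64706)
R = 45 (R = 15*3 = 45)
d + u(R, I)*478 = -97 + (11/17 - 1*45)*478 = -97 + (11/17 - 45)*478 = -97 - 754/17*478 = -97 - 360412/17 = -362061/17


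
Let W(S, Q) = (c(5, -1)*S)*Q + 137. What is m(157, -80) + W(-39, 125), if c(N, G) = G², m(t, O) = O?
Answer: -4818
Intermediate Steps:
W(S, Q) = 137 + Q*S (W(S, Q) = ((-1)²*S)*Q + 137 = (1*S)*Q + 137 = S*Q + 137 = Q*S + 137 = 137 + Q*S)
m(157, -80) + W(-39, 125) = -80 + (137 + 125*(-39)) = -80 + (137 - 4875) = -80 - 4738 = -4818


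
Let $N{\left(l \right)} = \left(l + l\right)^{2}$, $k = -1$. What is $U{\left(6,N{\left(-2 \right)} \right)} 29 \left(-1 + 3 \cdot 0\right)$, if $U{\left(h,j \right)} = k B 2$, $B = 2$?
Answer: $116$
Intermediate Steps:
$N{\left(l \right)} = 4 l^{2}$ ($N{\left(l \right)} = \left(2 l\right)^{2} = 4 l^{2}$)
$U{\left(h,j \right)} = -4$ ($U{\left(h,j \right)} = \left(-1\right) 2 \cdot 2 = \left(-2\right) 2 = -4$)
$U{\left(6,N{\left(-2 \right)} \right)} 29 \left(-1 + 3 \cdot 0\right) = \left(-4\right) 29 \left(-1 + 3 \cdot 0\right) = - 116 \left(-1 + 0\right) = \left(-116\right) \left(-1\right) = 116$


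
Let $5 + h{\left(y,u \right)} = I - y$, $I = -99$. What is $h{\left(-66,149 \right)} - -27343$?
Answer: $27305$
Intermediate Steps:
$h{\left(y,u \right)} = -104 - y$ ($h{\left(y,u \right)} = -5 - \left(99 + y\right) = -104 - y$)
$h{\left(-66,149 \right)} - -27343 = \left(-104 - -66\right) - -27343 = \left(-104 + 66\right) + 27343 = -38 + 27343 = 27305$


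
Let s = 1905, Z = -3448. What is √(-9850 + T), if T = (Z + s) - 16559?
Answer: 4*I*√1747 ≈ 167.19*I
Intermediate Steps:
T = -18102 (T = (-3448 + 1905) - 16559 = -1543 - 16559 = -18102)
√(-9850 + T) = √(-9850 - 18102) = √(-27952) = 4*I*√1747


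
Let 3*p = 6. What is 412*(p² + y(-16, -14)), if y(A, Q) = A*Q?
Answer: 93936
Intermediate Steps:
p = 2 (p = (⅓)*6 = 2)
412*(p² + y(-16, -14)) = 412*(2² - 16*(-14)) = 412*(4 + 224) = 412*228 = 93936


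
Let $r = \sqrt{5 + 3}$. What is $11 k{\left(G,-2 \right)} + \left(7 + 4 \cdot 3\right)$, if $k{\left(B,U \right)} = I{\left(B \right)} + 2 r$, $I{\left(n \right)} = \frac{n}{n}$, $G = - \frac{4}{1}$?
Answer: $30 + 44 \sqrt{2} \approx 92.225$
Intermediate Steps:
$G = -4$ ($G = \left(-4\right) 1 = -4$)
$I{\left(n \right)} = 1$
$r = 2 \sqrt{2}$ ($r = \sqrt{8} = 2 \sqrt{2} \approx 2.8284$)
$k{\left(B,U \right)} = 1 + 4 \sqrt{2}$ ($k{\left(B,U \right)} = 1 + 2 \cdot 2 \sqrt{2} = 1 + 4 \sqrt{2}$)
$11 k{\left(G,-2 \right)} + \left(7 + 4 \cdot 3\right) = 11 \left(1 + 4 \sqrt{2}\right) + \left(7 + 4 \cdot 3\right) = \left(11 + 44 \sqrt{2}\right) + \left(7 + 12\right) = \left(11 + 44 \sqrt{2}\right) + 19 = 30 + 44 \sqrt{2}$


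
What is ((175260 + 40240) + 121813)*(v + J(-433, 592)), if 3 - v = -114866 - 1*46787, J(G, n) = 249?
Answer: 54612661265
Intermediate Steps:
v = 161656 (v = 3 - (-114866 - 1*46787) = 3 - (-114866 - 46787) = 3 - 1*(-161653) = 3 + 161653 = 161656)
((175260 + 40240) + 121813)*(v + J(-433, 592)) = ((175260 + 40240) + 121813)*(161656 + 249) = (215500 + 121813)*161905 = 337313*161905 = 54612661265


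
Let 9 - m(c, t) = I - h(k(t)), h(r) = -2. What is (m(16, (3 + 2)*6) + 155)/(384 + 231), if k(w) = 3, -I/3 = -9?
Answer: 9/41 ≈ 0.21951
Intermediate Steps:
I = 27 (I = -3*(-9) = 27)
m(c, t) = -20 (m(c, t) = 9 - (27 - 1*(-2)) = 9 - (27 + 2) = 9 - 1*29 = 9 - 29 = -20)
(m(16, (3 + 2)*6) + 155)/(384 + 231) = (-20 + 155)/(384 + 231) = 135/615 = 135*(1/615) = 9/41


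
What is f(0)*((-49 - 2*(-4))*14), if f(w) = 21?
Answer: -12054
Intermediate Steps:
f(0)*((-49 - 2*(-4))*14) = 21*((-49 - 2*(-4))*14) = 21*((-49 + 8)*14) = 21*(-41*14) = 21*(-574) = -12054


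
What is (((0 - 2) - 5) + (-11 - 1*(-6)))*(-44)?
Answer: 528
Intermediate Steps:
(((0 - 2) - 5) + (-11 - 1*(-6)))*(-44) = ((-2 - 5) + (-11 + 6))*(-44) = (-7 - 5)*(-44) = -12*(-44) = 528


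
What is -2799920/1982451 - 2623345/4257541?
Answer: -17121427115315/8440366412991 ≈ -2.0285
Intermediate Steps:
-2799920/1982451 - 2623345/4257541 = -17121427115315/8440366412991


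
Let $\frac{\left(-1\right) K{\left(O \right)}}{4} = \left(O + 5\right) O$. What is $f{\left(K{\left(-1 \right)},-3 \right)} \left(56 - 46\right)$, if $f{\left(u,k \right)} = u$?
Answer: $160$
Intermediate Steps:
$K{\left(O \right)} = - 4 O \left(5 + O\right)$ ($K{\left(O \right)} = - 4 \left(O + 5\right) O = - 4 \left(5 + O\right) O = - 4 O \left(5 + O\right)$)
$f{\left(K{\left(-1 \right)},-3 \right)} \left(56 - 46\right) = \left(-4\right) \left(-1\right) \left(5 - 1\right) \left(56 - 46\right) = \left(-4\right) \left(-1\right) 4 \cdot 10 = 16 \cdot 10 = 160$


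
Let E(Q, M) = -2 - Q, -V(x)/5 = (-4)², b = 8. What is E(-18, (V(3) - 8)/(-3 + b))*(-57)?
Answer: -912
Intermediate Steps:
V(x) = -80 (V(x) = -5*(-4)² = -5*16 = -80)
E(-18, (V(3) - 8)/(-3 + b))*(-57) = (-2 - 1*(-18))*(-57) = (-2 + 18)*(-57) = 16*(-57) = -912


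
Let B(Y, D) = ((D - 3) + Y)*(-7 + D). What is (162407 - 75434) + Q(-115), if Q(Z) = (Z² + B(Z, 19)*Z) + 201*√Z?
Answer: 236818 + 201*I*√115 ≈ 2.3682e+5 + 2155.5*I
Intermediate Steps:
B(Y, D) = (-7 + D)*(-3 + D + Y) (B(Y, D) = ((-3 + D) + Y)*(-7 + D) = (-3 + D + Y)*(-7 + D) = (-7 + D)*(-3 + D + Y))
Q(Z) = Z² + 201*√Z + Z*(192 + 12*Z) (Q(Z) = (Z² + (21 + 19² - 10*19 - 7*Z + 19*Z)*Z) + 201*√Z = (Z² + (21 + 361 - 190 - 7*Z + 19*Z)*Z) + 201*√Z = (Z² + (192 + 12*Z)*Z) + 201*√Z = (Z² + Z*(192 + 12*Z)) + 201*√Z = Z² + 201*√Z + Z*(192 + 12*Z))
(162407 - 75434) + Q(-115) = (162407 - 75434) + (13*(-115)² + 192*(-115) + 201*√(-115)) = 86973 + (13*13225 - 22080 + 201*(I*√115)) = 86973 + (171925 - 22080 + 201*I*√115) = 86973 + (149845 + 201*I*√115) = 236818 + 201*I*√115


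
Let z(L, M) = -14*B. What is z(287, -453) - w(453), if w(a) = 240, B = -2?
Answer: -212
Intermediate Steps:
z(L, M) = 28 (z(L, M) = -14*(-2) = 28)
z(287, -453) - w(453) = 28 - 1*240 = 28 - 240 = -212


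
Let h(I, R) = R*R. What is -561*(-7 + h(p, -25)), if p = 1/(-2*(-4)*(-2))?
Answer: -346698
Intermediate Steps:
p = -1/16 (p = 1/(8*(-2)) = 1/(-16) = -1/16 ≈ -0.062500)
h(I, R) = R**2
-561*(-7 + h(p, -25)) = -561*(-7 + (-25)**2) = -561*(-7 + 625) = -561*618 = -346698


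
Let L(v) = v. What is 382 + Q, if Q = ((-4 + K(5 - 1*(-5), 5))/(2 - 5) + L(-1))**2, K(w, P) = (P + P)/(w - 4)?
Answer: 30946/81 ≈ 382.05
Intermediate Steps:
K(w, P) = 2*P/(-4 + w) (K(w, P) = (2*P)/(-4 + w) = 2*P/(-4 + w))
Q = 4/81 (Q = ((-4 + 2*5/(-4 + (5 - 1*(-5))))/(2 - 5) - 1)**2 = ((-4 + 2*5/(-4 + (5 + 5)))/(-3) - 1)**2 = ((-4 + 2*5/(-4 + 10))*(-1/3) - 1)**2 = ((-4 + 2*5/6)*(-1/3) - 1)**2 = ((-4 + 2*5*(1/6))*(-1/3) - 1)**2 = ((-4 + 5/3)*(-1/3) - 1)**2 = (-7/3*(-1/3) - 1)**2 = (7/9 - 1)**2 = (-2/9)**2 = 4/81 ≈ 0.049383)
382 + Q = 382 + 4/81 = 30946/81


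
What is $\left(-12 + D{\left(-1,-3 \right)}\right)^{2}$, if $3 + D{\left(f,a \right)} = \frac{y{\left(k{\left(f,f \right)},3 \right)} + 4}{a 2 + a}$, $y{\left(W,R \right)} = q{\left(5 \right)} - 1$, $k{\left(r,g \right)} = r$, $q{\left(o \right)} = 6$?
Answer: $256$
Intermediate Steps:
$y{\left(W,R \right)} = 5$ ($y{\left(W,R \right)} = 6 - 1 = 5$)
$D{\left(f,a \right)} = -3 + \frac{3}{a}$ ($D{\left(f,a \right)} = -3 + \frac{5 + 4}{a 2 + a} = -3 + \frac{9}{2 a + a} = -3 + \frac{9}{3 a} = -3 + 9 \frac{1}{3 a} = -3 + \frac{3}{a}$)
$\left(-12 + D{\left(-1,-3 \right)}\right)^{2} = \left(-12 - \left(3 - \frac{3}{-3}\right)\right)^{2} = \left(-12 + \left(-3 + 3 \left(- \frac{1}{3}\right)\right)\right)^{2} = \left(-12 - 4\right)^{2} = \left(-16\right)^{2} = 256$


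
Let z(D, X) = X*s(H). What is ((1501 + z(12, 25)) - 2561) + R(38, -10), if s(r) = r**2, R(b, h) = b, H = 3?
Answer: -797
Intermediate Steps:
z(D, X) = 9*X (z(D, X) = X*3**2 = X*9 = 9*X)
((1501 + z(12, 25)) - 2561) + R(38, -10) = ((1501 + 9*25) - 2561) + 38 = ((1501 + 225) - 2561) + 38 = (1726 - 2561) + 38 = -835 + 38 = -797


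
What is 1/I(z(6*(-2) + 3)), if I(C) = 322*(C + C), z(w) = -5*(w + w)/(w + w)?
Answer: -1/3220 ≈ -0.00031056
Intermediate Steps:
z(w) = -5 (z(w) = -5*2*w/(2*w) = -5*2*w*1/(2*w) = -5*1 = -5)
I(C) = 644*C (I(C) = 322*(2*C) = 644*C)
1/I(z(6*(-2) + 3)) = 1/(644*(-5)) = 1/(-3220) = -1/3220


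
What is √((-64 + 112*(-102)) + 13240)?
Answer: 2*√438 ≈ 41.857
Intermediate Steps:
√((-64 + 112*(-102)) + 13240) = √((-64 - 11424) + 13240) = √(-11488 + 13240) = √1752 = 2*√438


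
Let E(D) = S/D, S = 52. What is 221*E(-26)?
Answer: -442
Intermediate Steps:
E(D) = 52/D
221*E(-26) = 221*(52/(-26)) = 221*(52*(-1/26)) = 221*(-2) = -442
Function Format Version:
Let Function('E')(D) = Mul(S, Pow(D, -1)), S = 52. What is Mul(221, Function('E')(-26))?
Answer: -442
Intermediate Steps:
Function('E')(D) = Mul(52, Pow(D, -1))
Mul(221, Function('E')(-26)) = Mul(221, Mul(52, Pow(-26, -1))) = Mul(221, Mul(52, Rational(-1, 26))) = Mul(221, -2) = -442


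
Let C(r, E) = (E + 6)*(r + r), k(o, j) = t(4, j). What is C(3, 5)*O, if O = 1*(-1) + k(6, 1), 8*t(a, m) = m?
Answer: -231/4 ≈ -57.750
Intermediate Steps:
t(a, m) = m/8
k(o, j) = j/8
C(r, E) = 2*r*(6 + E) (C(r, E) = (6 + E)*(2*r) = 2*r*(6 + E))
O = -7/8 (O = 1*(-1) + (⅛)*1 = -1 + ⅛ = -7/8 ≈ -0.87500)
C(3, 5)*O = (2*3*(6 + 5))*(-7/8) = (2*3*11)*(-7/8) = 66*(-7/8) = -231/4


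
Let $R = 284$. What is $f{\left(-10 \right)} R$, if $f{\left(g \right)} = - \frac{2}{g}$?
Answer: $\frac{284}{5} \approx 56.8$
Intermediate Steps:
$f{\left(-10 \right)} R = - \frac{2}{-10} \cdot 284 = \left(-2\right) \left(- \frac{1}{10}\right) 284 = \frac{1}{5} \cdot 284 = \frac{284}{5}$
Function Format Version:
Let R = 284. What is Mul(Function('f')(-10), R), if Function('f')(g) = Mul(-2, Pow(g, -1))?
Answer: Rational(284, 5) ≈ 56.800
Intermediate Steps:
Mul(Function('f')(-10), R) = Mul(Mul(-2, Pow(-10, -1)), 284) = Mul(Mul(-2, Rational(-1, 10)), 284) = Mul(Rational(1, 5), 284) = Rational(284, 5)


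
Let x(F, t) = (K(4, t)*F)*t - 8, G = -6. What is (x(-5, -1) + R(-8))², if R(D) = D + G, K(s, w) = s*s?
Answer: 3364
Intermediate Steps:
K(s, w) = s²
R(D) = -6 + D (R(D) = D - 6 = -6 + D)
x(F, t) = -8 + 16*F*t (x(F, t) = (4²*F)*t - 8 = (16*F)*t - 8 = 16*F*t - 8 = -8 + 16*F*t)
(x(-5, -1) + R(-8))² = ((-8 + 16*(-5)*(-1)) + (-6 - 8))² = ((-8 + 80) - 14)² = (72 - 14)² = 58² = 3364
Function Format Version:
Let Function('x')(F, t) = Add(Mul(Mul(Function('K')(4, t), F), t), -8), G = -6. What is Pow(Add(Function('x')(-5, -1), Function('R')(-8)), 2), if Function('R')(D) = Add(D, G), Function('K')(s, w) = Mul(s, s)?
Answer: 3364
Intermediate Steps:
Function('K')(s, w) = Pow(s, 2)
Function('R')(D) = Add(-6, D) (Function('R')(D) = Add(D, -6) = Add(-6, D))
Function('x')(F, t) = Add(-8, Mul(16, F, t)) (Function('x')(F, t) = Add(Mul(Mul(Pow(4, 2), F), t), -8) = Add(Mul(Mul(16, F), t), -8) = Add(Mul(16, F, t), -8) = Add(-8, Mul(16, F, t)))
Pow(Add(Function('x')(-5, -1), Function('R')(-8)), 2) = Pow(Add(Add(-8, Mul(16, -5, -1)), Add(-6, -8)), 2) = Pow(Add(Add(-8, 80), -14), 2) = Pow(Add(72, -14), 2) = Pow(58, 2) = 3364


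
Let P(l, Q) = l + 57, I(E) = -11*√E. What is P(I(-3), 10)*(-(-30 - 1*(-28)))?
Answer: 114 - 22*I*√3 ≈ 114.0 - 38.105*I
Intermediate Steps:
P(l, Q) = 57 + l
P(I(-3), 10)*(-(-30 - 1*(-28))) = (57 - 11*I*√3)*(-(-30 - 1*(-28))) = (57 - 11*I*√3)*(-(-30 + 28)) = (57 - 11*I*√3)*(-1*(-2)) = (57 - 11*I*√3)*2 = 114 - 22*I*√3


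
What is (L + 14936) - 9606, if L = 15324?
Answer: 20654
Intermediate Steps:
(L + 14936) - 9606 = (15324 + 14936) - 9606 = 30260 - 9606 = 20654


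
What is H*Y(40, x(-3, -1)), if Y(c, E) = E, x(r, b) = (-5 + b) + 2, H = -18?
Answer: 72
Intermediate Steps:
x(r, b) = -3 + b
H*Y(40, x(-3, -1)) = -18*(-3 - 1) = -18*(-4) = 72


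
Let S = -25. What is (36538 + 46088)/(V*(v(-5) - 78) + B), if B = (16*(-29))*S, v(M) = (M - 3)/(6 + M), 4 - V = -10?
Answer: 41313/5198 ≈ 7.9479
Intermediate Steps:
V = 14 (V = 4 - 1*(-10) = 4 + 10 = 14)
v(M) = (-3 + M)/(6 + M)
B = 11600 (B = (16*(-29))*(-25) = -464*(-25) = 11600)
(36538 + 46088)/(V*(v(-5) - 78) + B) = (36538 + 46088)/(14*((-3 - 5)/(6 - 5) - 78) + 11600) = 82626/(14*(-8/1 - 78) + 11600) = 82626/(14*(1*(-8) - 78) + 11600) = 82626/(14*(-8 - 78) + 11600) = 82626/(14*(-86) + 11600) = 82626/(-1204 + 11600) = 82626/10396 = 82626*(1/10396) = 41313/5198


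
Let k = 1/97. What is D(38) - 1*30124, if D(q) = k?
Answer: -2922027/97 ≈ -30124.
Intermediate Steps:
k = 1/97 ≈ 0.010309
D(q) = 1/97
D(38) - 1*30124 = 1/97 - 1*30124 = 1/97 - 30124 = -2922027/97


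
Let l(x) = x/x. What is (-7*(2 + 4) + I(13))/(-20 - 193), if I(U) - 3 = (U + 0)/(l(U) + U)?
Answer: 533/2982 ≈ 0.17874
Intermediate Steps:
l(x) = 1
I(U) = 3 + U/(1 + U) (I(U) = 3 + (U + 0)/(1 + U) = 3 + U/(1 + U))
(-7*(2 + 4) + I(13))/(-20 - 193) = (-7*(2 + 4) + (3 + 4*13)/(1 + 13))/(-20 - 193) = (-7*6 + (3 + 52)/14)/(-213) = (-1*42 + (1/14)*55)*(-1/213) = (-42 + 55/14)*(-1/213) = -533/14*(-1/213) = 533/2982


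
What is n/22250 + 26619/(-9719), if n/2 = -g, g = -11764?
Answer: -181802059/108123875 ≈ -1.6814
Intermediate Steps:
n = 23528 (n = 2*(-1*(-11764)) = 2*11764 = 23528)
n/22250 + 26619/(-9719) = 23528/22250 + 26619/(-9719) = 23528*(1/22250) + 26619*(-1/9719) = 11764/11125 - 26619/9719 = -181802059/108123875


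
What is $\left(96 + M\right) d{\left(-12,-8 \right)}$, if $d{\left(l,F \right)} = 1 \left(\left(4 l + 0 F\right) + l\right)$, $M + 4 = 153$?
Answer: $-14700$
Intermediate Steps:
$M = 149$ ($M = -4 + 153 = 149$)
$d{\left(l,F \right)} = 5 l$ ($d{\left(l,F \right)} = 1 \left(\left(4 l + 0\right) + l\right) = 1 \left(4 l + l\right) = 1 \cdot 5 l = 5 l$)
$\left(96 + M\right) d{\left(-12,-8 \right)} = \left(96 + 149\right) 5 \left(-12\right) = 245 \left(-60\right) = -14700$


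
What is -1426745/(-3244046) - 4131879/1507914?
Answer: -937716398542/407645198337 ≈ -2.3003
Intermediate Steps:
-1426745/(-3244046) - 4131879/1507914 = -1426745*(-1/3244046) - 4131879*1/1507914 = 1426745/3244046 - 1377293/502638 = -937716398542/407645198337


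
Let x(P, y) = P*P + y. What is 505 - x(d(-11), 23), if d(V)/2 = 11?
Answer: -2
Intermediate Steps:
d(V) = 22 (d(V) = 2*11 = 22)
x(P, y) = y + P² (x(P, y) = P² + y = y + P²)
505 - x(d(-11), 23) = 505 - (23 + 22²) = 505 - (23 + 484) = 505 - 1*507 = 505 - 507 = -2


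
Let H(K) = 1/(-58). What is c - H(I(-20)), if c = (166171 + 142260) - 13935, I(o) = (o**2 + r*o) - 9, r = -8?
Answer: 17080769/58 ≈ 2.9450e+5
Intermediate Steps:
I(o) = -9 + o**2 - 8*o (I(o) = (o**2 - 8*o) - 9 = -9 + o**2 - 8*o)
H(K) = -1/58
c = 294496 (c = 308431 - 13935 = 294496)
c - H(I(-20)) = 294496 - 1*(-1/58) = 294496 + 1/58 = 17080769/58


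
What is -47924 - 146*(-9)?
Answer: -46610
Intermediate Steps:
-47924 - 146*(-9) = -47924 - 1*(-1314) = -47924 + 1314 = -46610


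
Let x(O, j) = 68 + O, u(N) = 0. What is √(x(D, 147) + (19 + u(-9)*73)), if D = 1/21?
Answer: 2*√9597/21 ≈ 9.3299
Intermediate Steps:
D = 1/21 ≈ 0.047619
√(x(D, 147) + (19 + u(-9)*73)) = √((68 + 1/21) + (19 + 0*73)) = √(1429/21 + (19 + 0)) = √(1429/21 + 19) = √(1828/21) = 2*√9597/21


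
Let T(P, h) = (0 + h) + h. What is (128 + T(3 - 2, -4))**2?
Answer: 14400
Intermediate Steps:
T(P, h) = 2*h (T(P, h) = h + h = 2*h)
(128 + T(3 - 2, -4))**2 = (128 + 2*(-4))**2 = (128 - 8)**2 = 120**2 = 14400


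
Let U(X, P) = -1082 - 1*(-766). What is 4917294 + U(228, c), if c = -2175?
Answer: 4916978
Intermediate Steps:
U(X, P) = -316 (U(X, P) = -1082 + 766 = -316)
4917294 + U(228, c) = 4917294 - 316 = 4916978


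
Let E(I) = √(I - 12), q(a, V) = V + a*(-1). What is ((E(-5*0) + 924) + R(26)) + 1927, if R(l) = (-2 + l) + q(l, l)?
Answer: 2875 + 2*I*√3 ≈ 2875.0 + 3.4641*I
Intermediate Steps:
q(a, V) = V - a
E(I) = √(-12 + I)
R(l) = -2 + l (R(l) = (-2 + l) + (l - l) = (-2 + l) + 0 = -2 + l)
((E(-5*0) + 924) + R(26)) + 1927 = ((√(-12 - 5*0) + 924) + (-2 + 26)) + 1927 = ((√(-12 + 0) + 924) + 24) + 1927 = ((√(-12) + 924) + 24) + 1927 = ((2*I*√3 + 924) + 24) + 1927 = ((924 + 2*I*√3) + 24) + 1927 = (948 + 2*I*√3) + 1927 = 2875 + 2*I*√3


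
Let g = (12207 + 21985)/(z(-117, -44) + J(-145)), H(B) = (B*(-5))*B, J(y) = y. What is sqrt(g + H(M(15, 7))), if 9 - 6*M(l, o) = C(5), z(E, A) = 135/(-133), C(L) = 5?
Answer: 4*I*sqrt(3134222930)/14565 ≈ 15.375*I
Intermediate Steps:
z(E, A) = -135/133 (z(E, A) = 135*(-1/133) = -135/133)
M(l, o) = 2/3 (M(l, o) = 3/2 - 1/6*5 = 3/2 - 5/6 = 2/3)
H(B) = -5*B**2 (H(B) = (-5*B)*B = -5*B**2)
g = -1136884/4855 (g = (12207 + 21985)/(-135/133 - 145) = 34192/(-19420/133) = 34192*(-133/19420) = -1136884/4855 ≈ -234.17)
sqrt(g + H(M(15, 7))) = sqrt(-1136884/4855 - 5*(2/3)**2) = sqrt(-1136884/4855 - 5*4/9) = sqrt(-1136884/4855 - 20/9) = sqrt(-10329056/43695) = 4*I*sqrt(3134222930)/14565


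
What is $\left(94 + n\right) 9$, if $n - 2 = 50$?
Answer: $1314$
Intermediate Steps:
$n = 52$ ($n = 2 + 50 = 52$)
$\left(94 + n\right) 9 = \left(94 + 52\right) 9 = 146 \cdot 9 = 1314$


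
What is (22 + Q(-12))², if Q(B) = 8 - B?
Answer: 1764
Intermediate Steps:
(22 + Q(-12))² = (22 + (8 - 1*(-12)))² = (22 + (8 + 12))² = (22 + 20)² = 42² = 1764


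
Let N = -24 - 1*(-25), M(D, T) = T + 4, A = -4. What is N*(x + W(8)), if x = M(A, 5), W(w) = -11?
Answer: -2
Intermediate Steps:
M(D, T) = 4 + T
N = 1 (N = -24 + 25 = 1)
x = 9 (x = 4 + 5 = 9)
N*(x + W(8)) = 1*(9 - 11) = 1*(-2) = -2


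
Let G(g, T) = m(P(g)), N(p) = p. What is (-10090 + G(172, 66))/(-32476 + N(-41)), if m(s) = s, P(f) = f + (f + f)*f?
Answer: -49250/32517 ≈ -1.5146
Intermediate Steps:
P(f) = f + 2*f² (P(f) = f + (2*f)*f = f + 2*f²)
G(g, T) = g*(1 + 2*g)
(-10090 + G(172, 66))/(-32476 + N(-41)) = (-10090 + 172*(1 + 2*172))/(-32476 - 41) = (-10090 + 172*(1 + 344))/(-32517) = (-10090 + 172*345)*(-1/32517) = (-10090 + 59340)*(-1/32517) = 49250*(-1/32517) = -49250/32517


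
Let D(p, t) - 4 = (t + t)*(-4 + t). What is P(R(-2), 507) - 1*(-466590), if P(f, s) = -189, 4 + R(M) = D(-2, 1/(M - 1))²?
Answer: 466401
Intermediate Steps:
D(p, t) = 4 + 2*t*(-4 + t) (D(p, t) = 4 + (t + t)*(-4 + t) = 4 + (2*t)*(-4 + t) = 4 + 2*t*(-4 + t))
R(M) = -4 + (4 - 8/(-1 + M) + 2/(-1 + M)²)² (R(M) = -4 + (4 - 8/(M - 1) + 2*(1/(M - 1))²)² = -4 + (4 - 8/(-1 + M) + 2*(1/(-1 + M))²)² = -4 + (4 - 8/(-1 + M) + 2/(-1 + M)²)²)
P(R(-2), 507) - 1*(-466590) = -189 - 1*(-466590) = -189 + 466590 = 466401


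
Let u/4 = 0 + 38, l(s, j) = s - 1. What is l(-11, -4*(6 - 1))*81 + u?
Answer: -820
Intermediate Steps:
l(s, j) = -1 + s
u = 152 (u = 4*(0 + 38) = 4*38 = 152)
l(-11, -4*(6 - 1))*81 + u = (-1 - 11)*81 + 152 = -12*81 + 152 = -972 + 152 = -820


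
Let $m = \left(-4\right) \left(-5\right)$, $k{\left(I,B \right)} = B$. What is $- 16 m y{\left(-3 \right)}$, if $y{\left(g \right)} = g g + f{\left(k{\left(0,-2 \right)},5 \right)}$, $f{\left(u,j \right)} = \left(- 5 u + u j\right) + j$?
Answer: $-4480$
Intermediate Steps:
$f{\left(u,j \right)} = j - 5 u + j u$ ($f{\left(u,j \right)} = \left(- 5 u + j u\right) + j = j - 5 u + j u$)
$y{\left(g \right)} = 5 + g^{2}$ ($y{\left(g \right)} = g g + \left(5 - -10 + 5 \left(-2\right)\right) = g^{2} + \left(5 + 10 - 10\right) = g^{2} + 5 = 5 + g^{2}$)
$m = 20$
$- 16 m y{\left(-3 \right)} = \left(-16\right) 20 \left(5 + \left(-3\right)^{2}\right) = - 320 \left(5 + 9\right) = \left(-320\right) 14 = -4480$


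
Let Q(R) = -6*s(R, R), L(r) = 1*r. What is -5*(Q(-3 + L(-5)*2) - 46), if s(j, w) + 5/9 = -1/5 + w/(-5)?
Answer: 856/3 ≈ 285.33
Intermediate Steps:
L(r) = r
s(j, w) = -34/45 - w/5 (s(j, w) = -5/9 + (-1/5 + w/(-5)) = -5/9 + (-1*⅕ + w*(-⅕)) = -5/9 + (-⅕ - w/5) = -34/45 - w/5)
Q(R) = 68/15 + 6*R/5 (Q(R) = -6*(-34/45 - R/5) = 68/15 + 6*R/5)
-5*(Q(-3 + L(-5)*2) - 46) = -5*((68/15 + 6*(-3 - 5*2)/5) - 46) = -5*((68/15 + 6*(-3 - 10)/5) - 46) = -5*((68/15 + (6/5)*(-13)) - 46) = -5*((68/15 - 78/5) - 46) = -5*(-166/15 - 46) = -5*(-856/15) = 856/3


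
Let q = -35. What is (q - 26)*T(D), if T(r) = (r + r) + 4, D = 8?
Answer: -1220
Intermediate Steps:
T(r) = 4 + 2*r (T(r) = 2*r + 4 = 4 + 2*r)
(q - 26)*T(D) = (-35 - 26)*(4 + 2*8) = -61*(4 + 16) = -61*20 = -1220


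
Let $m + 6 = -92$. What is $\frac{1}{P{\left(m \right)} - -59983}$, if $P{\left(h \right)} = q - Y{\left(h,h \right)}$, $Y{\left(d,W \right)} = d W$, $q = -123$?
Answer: $\frac{1}{50256} \approx 1.9898 \cdot 10^{-5}$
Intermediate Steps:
$Y{\left(d,W \right)} = W d$
$m = -98$ ($m = -6 - 92 = -98$)
$P{\left(h \right)} = -123 - h^{2}$ ($P{\left(h \right)} = -123 - h h = -123 - h^{2}$)
$\frac{1}{P{\left(m \right)} - -59983} = \frac{1}{\left(-123 - \left(-98\right)^{2}\right) - -59983} = \frac{1}{\left(-123 - 9604\right) + 59983} = \frac{1}{-9727 + 59983} = \frac{1}{50256}$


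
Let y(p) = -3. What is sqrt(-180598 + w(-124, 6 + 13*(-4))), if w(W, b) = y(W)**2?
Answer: I*sqrt(180589) ≈ 424.96*I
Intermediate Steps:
w(W, b) = 9 (w(W, b) = (-3)**2 = 9)
sqrt(-180598 + w(-124, 6 + 13*(-4))) = sqrt(-180598 + 9) = sqrt(-180589) = I*sqrt(180589)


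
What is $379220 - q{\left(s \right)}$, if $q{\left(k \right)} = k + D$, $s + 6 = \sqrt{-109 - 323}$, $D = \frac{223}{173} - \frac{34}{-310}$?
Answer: $\frac{10168907684}{26815} - 12 i \sqrt{3} \approx 3.7922 \cdot 10^{5} - 20.785 i$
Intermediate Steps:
$D = \frac{37506}{26815}$ ($D = 223 \cdot \frac{1}{173} - - \frac{17}{155} = \frac{223}{173} + \frac{17}{155} = \frac{37506}{26815} \approx 1.3987$)
$s = -6 + 12 i \sqrt{3}$ ($s = -6 + \sqrt{-109 - 323} = -6 + \sqrt{-432} = -6 + 12 i \sqrt{3} \approx -6.0 + 20.785 i$)
$q{\left(k \right)} = \frac{37506}{26815} + k$ ($q{\left(k \right)} = k + \frac{37506}{26815} = \frac{37506}{26815} + k$)
$379220 - q{\left(s \right)} = 379220 - \left(\frac{37506}{26815} - \left(6 - 12 i \sqrt{3}\right)\right) = 379220 - \left(- \frac{123384}{26815} + 12 i \sqrt{3}\right) = 379220 + \left(\frac{123384}{26815} - 12 i \sqrt{3}\right) = \frac{10168907684}{26815} - 12 i \sqrt{3}$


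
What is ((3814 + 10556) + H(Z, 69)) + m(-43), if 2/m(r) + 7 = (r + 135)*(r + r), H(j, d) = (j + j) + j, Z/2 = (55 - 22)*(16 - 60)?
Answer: 44805700/7919 ≈ 5658.0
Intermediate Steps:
Z = -2904 (Z = 2*((55 - 22)*(16 - 60)) = 2*(33*(-44)) = 2*(-1452) = -2904)
H(j, d) = 3*j (H(j, d) = 2*j + j = 3*j)
m(r) = 2/(-7 + 2*r*(135 + r)) (m(r) = 2/(-7 + (r + 135)*(r + r)) = 2/(-7 + (135 + r)*(2*r)) = 2/(-7 + 2*r*(135 + r)))
((3814 + 10556) + H(Z, 69)) + m(-43) = ((3814 + 10556) + 3*(-2904)) + 2/(-7 + 2*(-43)² + 270*(-43)) = (14370 - 8712) + 2/(-7 + 2*1849 - 11610) = 5658 + 2/(-7 + 3698 - 11610) = 5658 + 2/(-7919) = 5658 + 2*(-1/7919) = 5658 - 2/7919 = 44805700/7919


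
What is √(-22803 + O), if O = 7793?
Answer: I*√15010 ≈ 122.52*I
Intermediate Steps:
√(-22803 + O) = √(-22803 + 7793) = √(-15010) = I*√15010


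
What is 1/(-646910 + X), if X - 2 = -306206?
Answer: -1/953114 ≈ -1.0492e-6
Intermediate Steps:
X = -306204 (X = 2 - 306206 = -306204)
1/(-646910 + X) = 1/(-646910 - 306204) = 1/(-953114) = -1/953114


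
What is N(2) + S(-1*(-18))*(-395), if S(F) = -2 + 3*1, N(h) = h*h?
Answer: -391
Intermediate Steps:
N(h) = h**2
S(F) = 1 (S(F) = -2 + 3 = 1)
N(2) + S(-1*(-18))*(-395) = 2**2 + 1*(-395) = 4 - 395 = -391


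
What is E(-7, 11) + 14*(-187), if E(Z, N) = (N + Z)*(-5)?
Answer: -2638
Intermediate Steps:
E(Z, N) = -5*N - 5*Z
E(-7, 11) + 14*(-187) = (-5*11 - 5*(-7)) + 14*(-187) = (-55 + 35) - 2618 = -20 - 2618 = -2638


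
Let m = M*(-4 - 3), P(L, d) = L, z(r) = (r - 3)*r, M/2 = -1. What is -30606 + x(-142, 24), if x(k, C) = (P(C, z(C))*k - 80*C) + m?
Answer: -35920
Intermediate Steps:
M = -2 (M = 2*(-1) = -2)
z(r) = r*(-3 + r) (z(r) = (-3 + r)*r = r*(-3 + r))
m = 14 (m = -2*(-4 - 3) = -2*(-7) = 14)
x(k, C) = 14 - 80*C + C*k (x(k, C) = (C*k - 80*C) + 14 = (-80*C + C*k) + 14 = 14 - 80*C + C*k)
-30606 + x(-142, 24) = -30606 + (14 - 80*24 + 24*(-142)) = -30606 + (14 - 1920 - 3408) = -30606 - 5314 = -35920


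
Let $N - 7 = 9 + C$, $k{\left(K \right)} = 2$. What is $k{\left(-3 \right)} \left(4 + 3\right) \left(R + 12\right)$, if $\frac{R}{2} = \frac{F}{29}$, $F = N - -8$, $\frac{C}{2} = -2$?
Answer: $\frac{5432}{29} \approx 187.31$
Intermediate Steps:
$C = -4$ ($C = 2 \left(-2\right) = -4$)
$N = 12$ ($N = 7 + \left(9 - 4\right) = 7 + 5 = 12$)
$F = 20$ ($F = 12 - -8 = 12 + 8 = 20$)
$R = \frac{40}{29}$ ($R = 2 \cdot \frac{20}{29} = \frac{40}{29} \approx 1.3793$)
$k{\left(-3 \right)} \left(4 + 3\right) \left(R + 12\right) = 2 \left(4 + 3\right) \left(\frac{40}{29} + 12\right) = 2 \cdot 7 \cdot \frac{388}{29} = 14 \cdot \frac{388}{29} = \frac{5432}{29}$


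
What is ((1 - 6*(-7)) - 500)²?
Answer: 208849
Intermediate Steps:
((1 - 6*(-7)) - 500)² = ((1 + 42) - 500)² = (43 - 500)² = (-457)² = 208849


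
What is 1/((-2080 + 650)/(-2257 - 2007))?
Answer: 164/55 ≈ 2.9818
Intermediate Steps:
1/((-2080 + 650)/(-2257 - 2007)) = 1/(-1430/(-4264)) = 1/(-1430*(-1/4264)) = 1/(55/164) = 164/55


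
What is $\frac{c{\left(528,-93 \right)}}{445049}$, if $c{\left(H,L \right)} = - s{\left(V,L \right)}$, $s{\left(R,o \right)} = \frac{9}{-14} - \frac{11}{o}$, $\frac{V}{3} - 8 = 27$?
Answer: $\frac{683}{579453798} \approx 1.1787 \cdot 10^{-6}$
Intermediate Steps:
$V = 105$ ($V = 24 + 3 \cdot 27 = 24 + 81 = 105$)
$s{\left(R,o \right)} = - \frac{9}{14} - \frac{11}{o}$ ($s{\left(R,o \right)} = 9 \left(- \frac{1}{14}\right) - \frac{11}{o} = - \frac{9}{14} - \frac{11}{o}$)
$c{\left(H,L \right)} = \frac{9}{14} + \frac{11}{L}$ ($c{\left(H,L \right)} = - (- \frac{9}{14} - \frac{11}{L}) = \frac{9}{14} + \frac{11}{L}$)
$\frac{c{\left(528,-93 \right)}}{445049} = \frac{\frac{9}{14} + \frac{11}{-93}}{445049} = \left(\frac{9}{14} + 11 \left(- \frac{1}{93}\right)\right) \frac{1}{445049} = \left(\frac{9}{14} - \frac{11}{93}\right) \frac{1}{445049} = \frac{683}{1302} \cdot \frac{1}{445049} = \frac{683}{579453798}$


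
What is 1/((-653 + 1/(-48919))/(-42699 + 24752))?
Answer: 877949293/31944108 ≈ 27.484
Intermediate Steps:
1/((-653 + 1/(-48919))/(-42699 + 24752)) = 1/((-653 - 1/48919)/(-17947)) = 1/(-31944108/48919*(-1/17947)) = 1/(31944108/877949293) = 877949293/31944108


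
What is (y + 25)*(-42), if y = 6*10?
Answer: -3570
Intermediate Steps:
y = 60
(y + 25)*(-42) = (60 + 25)*(-42) = 85*(-42) = -3570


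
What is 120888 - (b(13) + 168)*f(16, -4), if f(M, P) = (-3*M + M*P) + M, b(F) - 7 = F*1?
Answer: 138936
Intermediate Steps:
b(F) = 7 + F (b(F) = 7 + F*1 = 7 + F)
f(M, P) = -2*M + M*P
120888 - (b(13) + 168)*f(16, -4) = 120888 - ((7 + 13) + 168)*16*(-2 - 4) = 120888 - (20 + 168)*16*(-6) = 120888 - 188*(-96) = 120888 - 1*(-18048) = 120888 + 18048 = 138936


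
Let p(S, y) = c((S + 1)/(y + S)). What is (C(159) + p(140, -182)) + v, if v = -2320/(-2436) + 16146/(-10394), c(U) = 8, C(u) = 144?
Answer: 16523231/109137 ≈ 151.40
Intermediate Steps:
p(S, y) = 8
v = -65593/109137 (v = -2320*(-1/2436) + 16146*(-1/10394) = 20/21 - 8073/5197 = -65593/109137 ≈ -0.60102)
(C(159) + p(140, -182)) + v = (144 + 8) - 65593/109137 = 152 - 65593/109137 = 16523231/109137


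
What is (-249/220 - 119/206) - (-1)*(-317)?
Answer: -7221957/22660 ≈ -318.71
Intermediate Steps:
(-249/220 - 119/206) - (-1)*(-317) = (-249*1/220 - 119*1/206) - 1*317 = (-249/220 - 119/206) - 317 = -38737/22660 - 317 = -7221957/22660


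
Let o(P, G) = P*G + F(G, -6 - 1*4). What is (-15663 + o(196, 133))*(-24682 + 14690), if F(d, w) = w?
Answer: -103866840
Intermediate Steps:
o(P, G) = -10 + G*P (o(P, G) = P*G + (-6 - 1*4) = G*P + (-6 - 4) = G*P - 10 = -10 + G*P)
(-15663 + o(196, 133))*(-24682 + 14690) = (-15663 + (-10 + 133*196))*(-24682 + 14690) = (-15663 + (-10 + 26068))*(-9992) = (-15663 + 26058)*(-9992) = 10395*(-9992) = -103866840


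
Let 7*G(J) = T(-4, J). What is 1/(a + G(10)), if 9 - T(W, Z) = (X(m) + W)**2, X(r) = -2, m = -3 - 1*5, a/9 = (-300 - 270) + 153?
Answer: -7/26298 ≈ -0.00026618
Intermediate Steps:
a = -3753 (a = 9*((-300 - 270) + 153) = 9*(-570 + 153) = 9*(-417) = -3753)
m = -8 (m = -3 - 5 = -8)
T(W, Z) = 9 - (-2 + W)**2
G(J) = -27/7 (G(J) = (9 - (-2 - 4)**2)/7 = (9 - 1*(-6)**2)/7 = (9 - 1*36)/7 = (9 - 36)/7 = (1/7)*(-27) = -27/7)
1/(a + G(10)) = 1/(-3753 - 27/7) = 1/(-26298/7) = -7/26298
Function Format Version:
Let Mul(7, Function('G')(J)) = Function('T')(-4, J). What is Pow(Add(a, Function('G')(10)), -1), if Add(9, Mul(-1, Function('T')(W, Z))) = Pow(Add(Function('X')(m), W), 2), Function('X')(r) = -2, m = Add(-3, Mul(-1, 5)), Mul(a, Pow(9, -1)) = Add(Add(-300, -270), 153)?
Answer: Rational(-7, 26298) ≈ -0.00026618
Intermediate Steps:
a = -3753 (a = Mul(9, Add(Add(-300, -270), 153)) = Mul(9, Add(-570, 153)) = Mul(9, -417) = -3753)
m = -8 (m = Add(-3, -5) = -8)
Function('T')(W, Z) = Add(9, Mul(-1, Pow(Add(-2, W), 2)))
Function('G')(J) = Rational(-27, 7) (Function('G')(J) = Mul(Rational(1, 7), Add(9, Mul(-1, Pow(Add(-2, -4), 2)))) = Mul(Rational(1, 7), Add(9, Mul(-1, Pow(-6, 2)))) = Mul(Rational(1, 7), Add(9, Mul(-1, 36))) = Mul(Rational(1, 7), Add(9, -36)) = Mul(Rational(1, 7), -27) = Rational(-27, 7))
Pow(Add(a, Function('G')(10)), -1) = Pow(Add(-3753, Rational(-27, 7)), -1) = Pow(Rational(-26298, 7), -1) = Rational(-7, 26298)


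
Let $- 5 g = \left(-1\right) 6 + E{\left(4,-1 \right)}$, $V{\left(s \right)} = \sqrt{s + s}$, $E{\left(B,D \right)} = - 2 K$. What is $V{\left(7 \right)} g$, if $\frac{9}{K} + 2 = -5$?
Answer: $\frac{24 \sqrt{14}}{35} \approx 2.5657$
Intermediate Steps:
$K = - \frac{9}{7}$ ($K = \frac{9}{-2 - 5} = \frac{9}{-7} = 9 \left(- \frac{1}{7}\right) = - \frac{9}{7} \approx -1.2857$)
$E{\left(B,D \right)} = \frac{18}{7}$ ($E{\left(B,D \right)} = \left(-2\right) \left(- \frac{9}{7}\right) = \frac{18}{7}$)
$V{\left(s \right)} = \sqrt{2} \sqrt{s}$ ($V{\left(s \right)} = \sqrt{2 s} = \sqrt{2} \sqrt{s}$)
$g = \frac{24}{35}$ ($g = - \frac{\left(-1\right) 6 + \frac{18}{7}}{5} = - \frac{-6 + \frac{18}{7}}{5} = \left(- \frac{1}{5}\right) \left(- \frac{24}{7}\right) = \frac{24}{35} \approx 0.68571$)
$V{\left(7 \right)} g = \sqrt{2} \sqrt{7} \cdot \frac{24}{35} = \sqrt{14} \cdot \frac{24}{35} = \frac{24 \sqrt{14}}{35}$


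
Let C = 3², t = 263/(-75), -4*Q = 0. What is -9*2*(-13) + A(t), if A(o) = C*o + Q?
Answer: 5061/25 ≈ 202.44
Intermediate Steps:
Q = 0 (Q = -¼*0 = 0)
t = -263/75 (t = 263*(-1/75) = -263/75 ≈ -3.5067)
C = 9
A(o) = 9*o (A(o) = 9*o + 0 = 9*o)
-9*2*(-13) + A(t) = -9*2*(-13) + 9*(-263/75) = -18*(-13) - 789/25 = 234 - 789/25 = 5061/25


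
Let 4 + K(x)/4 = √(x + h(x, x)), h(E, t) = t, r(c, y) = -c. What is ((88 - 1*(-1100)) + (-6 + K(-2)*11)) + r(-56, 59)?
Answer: 1062 + 88*I ≈ 1062.0 + 88.0*I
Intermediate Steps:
K(x) = -16 + 4*√2*√x (K(x) = -16 + 4*√(x + x) = -16 + 4*√(2*x) = -16 + 4*(√2*√x) = -16 + 4*√2*√x)
((88 - 1*(-1100)) + (-6 + K(-2)*11)) + r(-56, 59) = ((88 - 1*(-1100)) + (-6 + (-16 + 4*√2*√(-2))*11)) - 1*(-56) = ((88 + 1100) + (-6 + (-16 + 4*√2*(I*√2))*11)) + 56 = (1188 + (-6 + (-16 + 8*I)*11)) + 56 = (1188 + (-6 + (-176 + 88*I))) + 56 = (1188 + (-182 + 88*I)) + 56 = (1006 + 88*I) + 56 = 1062 + 88*I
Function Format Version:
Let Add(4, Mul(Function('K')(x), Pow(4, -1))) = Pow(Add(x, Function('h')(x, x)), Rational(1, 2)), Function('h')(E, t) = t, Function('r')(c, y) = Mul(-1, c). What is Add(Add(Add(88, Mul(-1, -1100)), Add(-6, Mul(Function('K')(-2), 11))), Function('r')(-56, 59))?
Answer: Add(1062, Mul(88, I)) ≈ Add(1062.0, Mul(88.000, I))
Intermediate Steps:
Function('K')(x) = Add(-16, Mul(4, Pow(2, Rational(1, 2)), Pow(x, Rational(1, 2)))) (Function('K')(x) = Add(-16, Mul(4, Pow(Add(x, x), Rational(1, 2)))) = Add(-16, Mul(4, Pow(Mul(2, x), Rational(1, 2)))) = Add(-16, Mul(4, Mul(Pow(2, Rational(1, 2)), Pow(x, Rational(1, 2))))) = Add(-16, Mul(4, Pow(2, Rational(1, 2)), Pow(x, Rational(1, 2)))))
Add(Add(Add(88, Mul(-1, -1100)), Add(-6, Mul(Function('K')(-2), 11))), Function('r')(-56, 59)) = Add(Add(Add(88, Mul(-1, -1100)), Add(-6, Mul(Add(-16, Mul(4, Pow(2, Rational(1, 2)), Pow(-2, Rational(1, 2)))), 11))), Mul(-1, -56)) = Add(Add(Add(88, 1100), Add(-6, Mul(Add(-16, Mul(4, Pow(2, Rational(1, 2)), Mul(I, Pow(2, Rational(1, 2))))), 11))), 56) = Add(Add(1188, Add(-6, Mul(Add(-16, Mul(8, I)), 11))), 56) = Add(Add(1188, Add(-6, Add(-176, Mul(88, I)))), 56) = Add(Add(1188, Add(-182, Mul(88, I))), 56) = Add(Add(1006, Mul(88, I)), 56) = Add(1062, Mul(88, I))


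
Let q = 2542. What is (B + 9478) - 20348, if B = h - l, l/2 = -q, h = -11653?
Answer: -17439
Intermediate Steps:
l = -5084 (l = 2*(-1*2542) = 2*(-2542) = -5084)
B = -6569 (B = -11653 - 1*(-5084) = -11653 + 5084 = -6569)
(B + 9478) - 20348 = (-6569 + 9478) - 20348 = 2909 - 20348 = -17439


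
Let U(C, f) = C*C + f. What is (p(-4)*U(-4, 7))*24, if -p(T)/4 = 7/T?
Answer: 3864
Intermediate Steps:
p(T) = -28/T
U(C, f) = f + C² (U(C, f) = C² + f = f + C²)
(p(-4)*U(-4, 7))*24 = ((-28/(-4))*(7 + (-4)²))*24 = ((-28*(-¼))*(7 + 16))*24 = (7*23)*24 = 161*24 = 3864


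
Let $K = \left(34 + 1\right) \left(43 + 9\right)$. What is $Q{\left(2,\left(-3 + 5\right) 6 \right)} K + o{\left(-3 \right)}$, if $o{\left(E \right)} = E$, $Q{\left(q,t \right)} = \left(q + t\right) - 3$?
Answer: $20017$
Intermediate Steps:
$K = 1820$ ($K = 35 \cdot 52 = 1820$)
$Q{\left(q,t \right)} = -3 + q + t$
$Q{\left(2,\left(-3 + 5\right) 6 \right)} K + o{\left(-3 \right)} = \left(-3 + 2 + \left(-3 + 5\right) 6\right) 1820 - 3 = \left(-3 + 2 + 2 \cdot 6\right) 1820 - 3 = \left(-3 + 2 + 12\right) 1820 - 3 = 11 \cdot 1820 - 3 = 20020 - 3 = 20017$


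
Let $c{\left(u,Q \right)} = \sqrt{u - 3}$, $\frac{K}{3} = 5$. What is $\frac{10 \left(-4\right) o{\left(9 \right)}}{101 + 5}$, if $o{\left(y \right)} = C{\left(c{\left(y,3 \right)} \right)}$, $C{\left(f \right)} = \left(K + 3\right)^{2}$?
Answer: $- \frac{6480}{53} \approx -122.26$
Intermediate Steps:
$K = 15$ ($K = 3 \cdot 5 = 15$)
$c{\left(u,Q \right)} = \sqrt{-3 + u}$
$C{\left(f \right)} = 324$ ($C{\left(f \right)} = \left(15 + 3\right)^{2} = 18^{2} = 324$)
$o{\left(y \right)} = 324$
$\frac{10 \left(-4\right) o{\left(9 \right)}}{101 + 5} = \frac{10 \left(-4\right) 324}{101 + 5} = \frac{\left(-40\right) 324}{106} = \left(-12960\right) \frac{1}{106} = - \frac{6480}{53}$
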